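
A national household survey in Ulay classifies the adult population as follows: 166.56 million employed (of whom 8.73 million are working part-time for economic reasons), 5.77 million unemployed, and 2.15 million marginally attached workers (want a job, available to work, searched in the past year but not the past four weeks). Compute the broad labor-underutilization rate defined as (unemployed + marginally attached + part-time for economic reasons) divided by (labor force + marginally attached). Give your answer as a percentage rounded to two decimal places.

Labor force = 166.56 + 5.77 = 172.33 million.
Numerator = 5.77 + 2.15 + 8.73 = 16.65 million.
Denominator = 172.33 + 2.15 = 174.48 million.
Broad rate = 16.65 / 174.48 = 9.54%.

Broad underutilization rate ≈ 9.54%.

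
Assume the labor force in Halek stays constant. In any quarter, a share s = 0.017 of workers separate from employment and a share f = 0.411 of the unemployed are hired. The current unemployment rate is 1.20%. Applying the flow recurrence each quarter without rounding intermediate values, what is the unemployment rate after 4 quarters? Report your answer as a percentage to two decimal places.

Unemployment rate after four quarters ≈ 3.68%.

With a fixed labor force, u_{t+1} = u_t + s·(1−u_t) − f·u_t = u_t·(1−s−f) + s.
Here 1−s−f = 0.572 and s = 0.017.
u_1 = 0.012000 × 0.572 + 0.017 = 0.023864.
u_2 = 0.023864 × 0.572 + 0.017 = 0.030650.
u_3 = 0.030650 × 0.572 + 0.017 = 0.034532.
u_4 = 0.034532 × 0.572 + 0.017 = 0.036752.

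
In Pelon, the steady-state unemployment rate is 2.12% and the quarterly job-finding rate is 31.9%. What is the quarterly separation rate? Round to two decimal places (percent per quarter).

From u* = s/(s+f): s = u·f/(1−u).
s = 0.0212 × 31.9 / (1 − 0.0212) = 0.6763 / 0.9788 ≈ 0.69% per quarter.

Separation rate ≈ 0.69% per quarter.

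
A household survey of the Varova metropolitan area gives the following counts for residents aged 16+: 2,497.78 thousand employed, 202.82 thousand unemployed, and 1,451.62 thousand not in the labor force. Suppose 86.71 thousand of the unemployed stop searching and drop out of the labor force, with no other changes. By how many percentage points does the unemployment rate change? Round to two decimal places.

The unemployment rate changes by −3.07 percentage points.

Initially, labor force = 2,497.78 + 202.82 = 2,700.60 thousand, so u = 202.82/2,700.60 = 7.51%.
After the change, unemployed and labor force both fall by 86.71 → E = 2,497.78, U = 116.11, labor force = 2,613.89 thousand.
New unemployment rate = 116.11 / 2,613.89 = 4.44%.
Change = 4.44% − 7.51% = −3.07 percentage points.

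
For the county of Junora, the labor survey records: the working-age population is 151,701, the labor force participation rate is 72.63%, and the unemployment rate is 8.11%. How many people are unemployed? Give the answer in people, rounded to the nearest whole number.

About 8,936 are unemployed.

Labor force = 0.7263 × 151,701 = 110,180.
Unemployed = 0.0811 × 110,180 ≈ 8,936.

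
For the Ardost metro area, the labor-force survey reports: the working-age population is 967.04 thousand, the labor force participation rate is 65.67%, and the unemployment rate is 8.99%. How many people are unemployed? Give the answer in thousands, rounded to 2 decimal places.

About 57.09 thousand are unemployed.

Labor force = 0.6567 × 967.04 = 635.06 thousand.
Unemployed = 0.0899 × 635.06 ≈ 57.09 thousand.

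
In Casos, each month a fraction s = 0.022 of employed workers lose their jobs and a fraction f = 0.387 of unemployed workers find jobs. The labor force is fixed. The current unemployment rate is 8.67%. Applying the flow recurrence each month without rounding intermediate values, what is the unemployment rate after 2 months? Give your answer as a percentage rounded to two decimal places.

Unemployment rate after two months ≈ 6.53%.

With a fixed labor force, u_{t+1} = u_t + s·(1−u_t) − f·u_t = u_t·(1−s−f) + s.
Here 1−s−f = 0.591 and s = 0.022.
u_1 = 0.086700 × 0.591 + 0.022 = 0.073240.
u_2 = 0.073240 × 0.591 + 0.022 = 0.065285.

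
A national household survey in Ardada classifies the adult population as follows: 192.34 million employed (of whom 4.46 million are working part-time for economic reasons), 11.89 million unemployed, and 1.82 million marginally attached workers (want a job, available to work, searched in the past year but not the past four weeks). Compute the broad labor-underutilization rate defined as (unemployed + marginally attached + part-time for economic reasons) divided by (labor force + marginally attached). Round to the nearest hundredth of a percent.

Labor force = 192.34 + 11.89 = 204.23 million.
Numerator = 11.89 + 1.82 + 4.46 = 18.17 million.
Denominator = 204.23 + 1.82 = 206.05 million.
Broad rate = 18.17 / 206.05 = 8.82%.

Broad underutilization rate ≈ 8.82%.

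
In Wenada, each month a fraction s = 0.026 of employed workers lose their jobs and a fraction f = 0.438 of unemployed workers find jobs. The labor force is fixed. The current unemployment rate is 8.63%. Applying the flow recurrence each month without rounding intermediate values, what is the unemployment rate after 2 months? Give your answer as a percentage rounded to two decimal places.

With a fixed labor force, u_{t+1} = u_t + s·(1−u_t) − f·u_t = u_t·(1−s−f) + s.
Here 1−s−f = 0.536 and s = 0.026.
u_1 = 0.086300 × 0.536 + 0.026 = 0.072257.
u_2 = 0.072257 × 0.536 + 0.026 = 0.064730.

Unemployment rate after two months ≈ 6.47%.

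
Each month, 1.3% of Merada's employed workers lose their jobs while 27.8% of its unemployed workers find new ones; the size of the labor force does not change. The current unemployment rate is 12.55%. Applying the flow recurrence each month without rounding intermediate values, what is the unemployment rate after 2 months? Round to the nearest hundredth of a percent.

With a fixed labor force, u_{t+1} = u_t + s·(1−u_t) − f·u_t = u_t·(1−s−f) + s.
Here 1−s−f = 0.709 and s = 0.013.
u_1 = 0.125500 × 0.709 + 0.013 = 0.101979.
u_2 = 0.101979 × 0.709 + 0.013 = 0.085303.

Unemployment rate after two months ≈ 8.53%.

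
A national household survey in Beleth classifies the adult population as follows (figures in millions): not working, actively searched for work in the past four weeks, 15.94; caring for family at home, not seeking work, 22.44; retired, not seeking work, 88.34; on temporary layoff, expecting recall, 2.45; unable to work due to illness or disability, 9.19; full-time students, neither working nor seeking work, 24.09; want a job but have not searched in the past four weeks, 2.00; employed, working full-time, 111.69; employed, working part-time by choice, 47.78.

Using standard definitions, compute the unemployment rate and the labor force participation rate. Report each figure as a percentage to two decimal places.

Unemployment rate ≈ 10.34%; labor force participation rate ≈ 54.91%.

Employed = 111.69 + 47.78 = 159.47 million.
Unemployed = 15.94 + 2.45 = 18.39 million (jobless and actively searching, or on temporary layoff).
Labor force = 159.47 + 18.39 = 177.86 million.
Not in labor force = 22.44 + 88.34 + 9.19 + 24.09 + 2.00 = 146.06 million (those not working and not actively searching are outside the labor force — including those who want a job but have given up searching).
Civilian working-age population = 177.86 + 146.06 = 323.92 million.
Unemployment rate = 18.39 / 177.86 = 10.34%.
Labor force participation rate = 177.86 / 323.92 = 54.91%.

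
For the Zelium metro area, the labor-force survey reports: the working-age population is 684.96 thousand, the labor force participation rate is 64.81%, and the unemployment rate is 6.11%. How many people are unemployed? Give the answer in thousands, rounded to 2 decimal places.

About 27.12 thousand are unemployed.

Labor force = 0.6481 × 684.96 = 443.92 thousand.
Unemployed = 0.0611 × 443.92 ≈ 27.12 thousand.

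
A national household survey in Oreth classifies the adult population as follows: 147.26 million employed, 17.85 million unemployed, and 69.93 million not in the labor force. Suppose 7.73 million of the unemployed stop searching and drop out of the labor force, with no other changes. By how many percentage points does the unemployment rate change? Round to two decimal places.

Initially, labor force = 147.26 + 17.85 = 165.11 million, so u = 17.85/165.11 = 10.81%.
After the change, unemployed and labor force both fall by 7.73 → E = 147.26, U = 10.12, labor force = 157.38 million.
New unemployment rate = 10.12 / 157.38 = 6.43%.
Change = 6.43% − 10.81% = −4.38 percentage points.

The unemployment rate changes by −4.38 percentage points.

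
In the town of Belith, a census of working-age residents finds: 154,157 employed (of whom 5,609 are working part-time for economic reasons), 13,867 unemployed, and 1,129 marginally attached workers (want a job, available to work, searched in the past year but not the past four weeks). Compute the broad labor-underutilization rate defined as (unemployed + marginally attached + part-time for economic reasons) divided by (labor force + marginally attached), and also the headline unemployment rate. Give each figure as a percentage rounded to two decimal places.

Broad underutilization rate ≈ 12.18%; headline unemployment rate ≈ 8.25%.

Labor force = 154,157 + 13,867 = 168,024.
Numerator = 13,867 + 1,129 + 5,609 = 20,605.
Denominator = 168,024 + 1,129 = 169,153.
Broad rate = 20,605 / 169,153 = 12.18%.
Headline unemployment rate = 13,867 / 168,024 = 8.25%.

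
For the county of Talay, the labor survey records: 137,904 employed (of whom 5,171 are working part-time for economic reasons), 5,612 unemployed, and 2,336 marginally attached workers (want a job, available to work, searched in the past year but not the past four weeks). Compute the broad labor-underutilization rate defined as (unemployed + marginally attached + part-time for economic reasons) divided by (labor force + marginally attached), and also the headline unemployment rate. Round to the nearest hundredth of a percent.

Broad underutilization rate ≈ 8.99%; headline unemployment rate ≈ 3.91%.

Labor force = 137,904 + 5,612 = 143,516.
Numerator = 5,612 + 2,336 + 5,171 = 13,119.
Denominator = 143,516 + 2,336 = 145,852.
Broad rate = 13,119 / 145,852 = 8.99%.
Headline unemployment rate = 5,612 / 143,516 = 3.91%.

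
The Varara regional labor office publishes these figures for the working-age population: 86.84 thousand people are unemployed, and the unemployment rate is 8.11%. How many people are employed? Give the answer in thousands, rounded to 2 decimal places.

About 983.94 thousand are employed.

Labor force = U / u = 86.84 / 0.0811 ≈ 1,070.78 thousand.
Employed = labor force − unemployed = 1,070.78 − 86.84 = 983.94 thousand.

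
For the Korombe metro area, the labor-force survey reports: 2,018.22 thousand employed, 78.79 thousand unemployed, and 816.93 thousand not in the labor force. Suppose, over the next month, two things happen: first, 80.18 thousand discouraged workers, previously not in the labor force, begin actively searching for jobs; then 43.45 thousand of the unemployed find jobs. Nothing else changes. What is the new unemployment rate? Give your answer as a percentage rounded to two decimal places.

New unemployment rate ≈ 5.31%.

Initially, labor force = 2,018.22 + 78.79 = 2,097.01 thousand, so u = 78.79/2,097.01 = 3.76%.
After the first change, unemployed and labor force both rise by 80.18 → E = 2,018.22, U = 158.97, labor force = 2,177.19 thousand.
After the second change, unemployed falls and employed rises by 43.45; labor force unchanged → E = 2,061.67, U = 115.52, labor force = 2,177.19 thousand.
New unemployment rate = 115.52 / 2,177.19 = 5.31%.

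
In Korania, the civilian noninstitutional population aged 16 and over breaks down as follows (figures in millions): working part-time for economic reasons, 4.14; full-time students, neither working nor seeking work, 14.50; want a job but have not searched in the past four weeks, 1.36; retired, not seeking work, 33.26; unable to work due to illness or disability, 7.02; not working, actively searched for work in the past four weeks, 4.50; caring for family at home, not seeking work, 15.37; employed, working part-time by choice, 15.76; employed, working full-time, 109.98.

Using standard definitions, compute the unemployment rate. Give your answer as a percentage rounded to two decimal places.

Employed = 4.14 + 15.76 + 109.98 = 129.88 million (anyone who worked, including part-time for economic reasons, counts as employed).
Unemployed = 4.50 million.
Labor force = 129.88 + 4.50 = 134.38 million.
Unemployment rate = 4.50 / 134.38 = 3.35%.

Unemployment rate ≈ 3.35%.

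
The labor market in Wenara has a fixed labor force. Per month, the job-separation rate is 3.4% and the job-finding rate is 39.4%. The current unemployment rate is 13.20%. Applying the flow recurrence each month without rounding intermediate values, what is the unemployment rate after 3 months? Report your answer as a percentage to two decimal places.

Unemployment rate after three months ≈ 8.93%.

With a fixed labor force, u_{t+1} = u_t + s·(1−u_t) − f·u_t = u_t·(1−s−f) + s.
Here 1−s−f = 0.572 and s = 0.034.
u_1 = 0.132000 × 0.572 + 0.034 = 0.109504.
u_2 = 0.109504 × 0.572 + 0.034 = 0.096636.
u_3 = 0.096636 × 0.572 + 0.034 = 0.089276.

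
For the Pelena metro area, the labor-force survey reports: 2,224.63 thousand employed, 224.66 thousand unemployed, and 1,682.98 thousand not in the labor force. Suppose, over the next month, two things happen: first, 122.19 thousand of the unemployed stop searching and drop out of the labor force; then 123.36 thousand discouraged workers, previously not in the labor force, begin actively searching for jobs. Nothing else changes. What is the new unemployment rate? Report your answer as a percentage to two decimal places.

New unemployment rate ≈ 9.22%.

Initially, labor force = 2,224.63 + 224.66 = 2,449.29 thousand, so u = 224.66/2,449.29 = 9.17%.
After the first change, unemployed and labor force both fall by 122.19 → E = 2,224.63, U = 102.47, labor force = 2,327.10 thousand.
After the second change, unemployed and labor force both rise by 123.36 → E = 2,224.63, U = 225.83, labor force = 2,450.46 thousand.
New unemployment rate = 225.83 / 2,450.46 = 9.22%.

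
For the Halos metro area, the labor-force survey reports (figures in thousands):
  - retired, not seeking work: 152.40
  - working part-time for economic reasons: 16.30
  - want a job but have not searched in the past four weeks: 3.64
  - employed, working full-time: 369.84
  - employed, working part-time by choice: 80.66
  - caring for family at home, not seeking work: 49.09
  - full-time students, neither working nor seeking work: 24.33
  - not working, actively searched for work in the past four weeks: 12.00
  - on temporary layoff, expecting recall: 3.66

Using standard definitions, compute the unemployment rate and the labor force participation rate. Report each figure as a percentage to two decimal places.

Employed = 16.30 + 369.84 + 80.66 = 466.80 thousand (anyone who worked, including part-time for economic reasons, counts as employed).
Unemployed = 12.00 + 3.66 = 15.66 thousand (jobless and actively searching, or on temporary layoff).
Labor force = 466.80 + 15.66 = 482.46 thousand.
Not in labor force = 152.40 + 3.64 + 49.09 + 24.33 = 229.46 thousand (those not working and not actively searching are outside the labor force — including those who want a job but have given up searching).
Civilian working-age population = 482.46 + 229.46 = 711.92 thousand.
Unemployment rate = 15.66 / 482.46 = 3.25%.
Labor force participation rate = 482.46 / 711.92 = 67.77%.

Unemployment rate ≈ 3.25%; labor force participation rate ≈ 67.77%.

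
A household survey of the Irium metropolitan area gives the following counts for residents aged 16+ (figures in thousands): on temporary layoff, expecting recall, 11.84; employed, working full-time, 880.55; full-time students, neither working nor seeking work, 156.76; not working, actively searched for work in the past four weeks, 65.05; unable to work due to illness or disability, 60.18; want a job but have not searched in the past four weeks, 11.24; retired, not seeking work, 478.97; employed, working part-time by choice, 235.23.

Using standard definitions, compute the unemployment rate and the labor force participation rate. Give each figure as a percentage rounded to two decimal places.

Unemployment rate ≈ 6.45%; labor force participation rate ≈ 62.78%.

Employed = 880.55 + 235.23 = 1,115.78 thousand.
Unemployed = 11.84 + 65.05 = 76.89 thousand (jobless and actively searching, or on temporary layoff).
Labor force = 1,115.78 + 76.89 = 1,192.67 thousand.
Not in labor force = 156.76 + 60.18 + 11.24 + 478.97 = 707.15 thousand (those not working and not actively searching are outside the labor force — including those who want a job but have given up searching).
Civilian working-age population = 1,192.67 + 707.15 = 1,899.82 thousand.
Unemployment rate = 76.89 / 1,192.67 = 6.45%.
Labor force participation rate = 1,192.67 / 1,899.82 = 62.78%.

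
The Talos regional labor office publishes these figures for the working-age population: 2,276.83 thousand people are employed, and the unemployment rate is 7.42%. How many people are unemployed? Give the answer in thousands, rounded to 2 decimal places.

Let U be the number unemployed. The labor force is E + U, and U/(E+U) = 0.0742.
So U = 0.0742 × 2,276.83 / (1 − 0.0742) = 168.9408 / 0.9258 ≈ 182.48 thousand.

About 182.48 thousand are unemployed.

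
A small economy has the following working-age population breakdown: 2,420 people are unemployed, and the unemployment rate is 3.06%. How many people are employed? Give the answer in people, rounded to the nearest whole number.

About 76,665 are employed.

Labor force = U / u = 2,420 / 0.0306 ≈ 79,085.
Employed = labor force − unemployed = 79,085 − 2,420 = 76,665.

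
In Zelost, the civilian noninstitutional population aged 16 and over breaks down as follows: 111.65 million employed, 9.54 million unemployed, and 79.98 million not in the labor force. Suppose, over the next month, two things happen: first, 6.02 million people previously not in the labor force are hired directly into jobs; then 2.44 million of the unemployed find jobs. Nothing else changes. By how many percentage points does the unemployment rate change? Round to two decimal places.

Initially, labor force = 111.65 + 9.54 = 121.19 million, so u = 9.54/121.19 = 7.87%.
After the first change, employed and labor force both rise by 6.02; unemployed unchanged → E = 117.67, U = 9.54, labor force = 127.21 million.
After the second change, unemployed falls and employed rises by 2.44; labor force unchanged → E = 120.11, U = 7.10, labor force = 127.21 million.
New unemployment rate = 7.10 / 127.21 = 5.58%.
Change = 5.58% − 7.87% = −2.29 percentage points.

The unemployment rate changes by −2.29 percentage points.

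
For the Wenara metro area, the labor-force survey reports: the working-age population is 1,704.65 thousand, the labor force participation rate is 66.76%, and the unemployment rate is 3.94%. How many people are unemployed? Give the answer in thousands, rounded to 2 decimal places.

About 44.84 thousand are unemployed.

Labor force = 0.6676 × 1,704.65 = 1,138.02 thousand.
Unemployed = 0.0394 × 1,138.02 ≈ 44.84 thousand.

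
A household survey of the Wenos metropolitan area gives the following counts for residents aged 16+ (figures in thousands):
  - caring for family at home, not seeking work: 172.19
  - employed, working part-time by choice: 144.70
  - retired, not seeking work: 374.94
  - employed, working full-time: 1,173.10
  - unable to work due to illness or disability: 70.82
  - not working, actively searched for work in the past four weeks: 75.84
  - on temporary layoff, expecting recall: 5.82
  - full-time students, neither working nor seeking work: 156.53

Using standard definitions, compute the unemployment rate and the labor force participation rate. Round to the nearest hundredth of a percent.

Unemployment rate ≈ 5.84%; labor force participation rate ≈ 64.37%.

Employed = 144.70 + 1,173.10 = 1,317.80 thousand.
Unemployed = 75.84 + 5.82 = 81.66 thousand (jobless and actively searching, or on temporary layoff).
Labor force = 1,317.80 + 81.66 = 1,399.46 thousand.
Not in labor force = 172.19 + 374.94 + 70.82 + 156.53 = 774.48 thousand (those not working and not actively searching are outside the labor force).
Civilian working-age population = 1,399.46 + 774.48 = 2,173.94 thousand.
Unemployment rate = 81.66 / 1,399.46 = 5.84%.
Labor force participation rate = 1,399.46 / 2,173.94 = 64.37%.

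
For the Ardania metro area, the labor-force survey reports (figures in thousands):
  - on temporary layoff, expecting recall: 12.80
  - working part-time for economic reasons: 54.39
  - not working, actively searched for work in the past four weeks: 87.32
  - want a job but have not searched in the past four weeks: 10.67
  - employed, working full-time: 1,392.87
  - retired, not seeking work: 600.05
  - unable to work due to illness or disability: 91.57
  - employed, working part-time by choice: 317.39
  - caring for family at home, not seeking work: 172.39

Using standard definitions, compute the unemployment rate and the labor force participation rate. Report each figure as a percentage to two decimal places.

Employed = 54.39 + 1,392.87 + 317.39 = 1,764.65 thousand (anyone who worked, including part-time for economic reasons, counts as employed).
Unemployed = 12.80 + 87.32 = 100.12 thousand (jobless and actively searching, or on temporary layoff).
Labor force = 1,764.65 + 100.12 = 1,864.77 thousand.
Not in labor force = 10.67 + 600.05 + 91.57 + 172.39 = 874.68 thousand (those not working and not actively searching are outside the labor force — including those who want a job but have given up searching).
Civilian working-age population = 1,864.77 + 874.68 = 2,739.45 thousand.
Unemployment rate = 100.12 / 1,864.77 = 5.37%.
Labor force participation rate = 1,864.77 / 2,739.45 = 68.07%.

Unemployment rate ≈ 5.37%; labor force participation rate ≈ 68.07%.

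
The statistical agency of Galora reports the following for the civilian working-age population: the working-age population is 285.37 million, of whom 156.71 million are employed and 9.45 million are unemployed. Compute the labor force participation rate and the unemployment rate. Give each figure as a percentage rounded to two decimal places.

Labor force = employed + unemployed = 156.71 + 9.45 = 166.16 million.
Unemployment rate = 9.45 / 166.16 = 5.69%.
Labor force participation rate = 166.16 / 285.37 = 58.23%.

Labor force participation rate ≈ 58.23%; unemployment rate ≈ 5.69%.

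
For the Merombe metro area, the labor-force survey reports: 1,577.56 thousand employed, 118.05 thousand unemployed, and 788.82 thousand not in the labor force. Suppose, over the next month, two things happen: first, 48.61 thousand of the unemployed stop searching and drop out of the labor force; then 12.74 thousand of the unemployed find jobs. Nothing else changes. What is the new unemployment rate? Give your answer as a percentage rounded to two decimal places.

Initially, labor force = 1,577.56 + 118.05 = 1,695.61 thousand, so u = 118.05/1,695.61 = 6.96%.
After the first change, unemployed and labor force both fall by 48.61 → E = 1,577.56, U = 69.44, labor force = 1,647.00 thousand.
After the second change, unemployed falls and employed rises by 12.74; labor force unchanged → E = 1,590.30, U = 56.70, labor force = 1,647.00 thousand.
New unemployment rate = 56.70 / 1,647.00 = 3.44%.

New unemployment rate ≈ 3.44%.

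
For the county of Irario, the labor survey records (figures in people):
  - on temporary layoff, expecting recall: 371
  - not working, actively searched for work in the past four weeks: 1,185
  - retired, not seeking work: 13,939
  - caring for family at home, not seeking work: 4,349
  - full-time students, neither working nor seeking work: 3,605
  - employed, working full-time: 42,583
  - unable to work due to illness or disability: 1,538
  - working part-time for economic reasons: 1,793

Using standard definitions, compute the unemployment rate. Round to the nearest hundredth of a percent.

Employed = 42,583 + 1,793 = 44,376 (anyone who worked, including part-time for economic reasons, counts as employed).
Unemployed = 371 + 1,185 = 1,556 (jobless and actively searching, or on temporary layoff).
Labor force = 44,376 + 1,556 = 45,932.
Unemployment rate = 1,556 / 45,932 = 3.39%.

Unemployment rate ≈ 3.39%.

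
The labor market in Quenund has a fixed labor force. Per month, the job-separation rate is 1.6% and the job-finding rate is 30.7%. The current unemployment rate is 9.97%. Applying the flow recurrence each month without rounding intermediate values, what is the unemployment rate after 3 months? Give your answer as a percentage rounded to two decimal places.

With a fixed labor force, u_{t+1} = u_t + s·(1−u_t) − f·u_t = u_t·(1−s−f) + s.
Here 1−s−f = 0.677 and s = 0.016.
u_1 = 0.099700 × 0.677 + 0.016 = 0.083497.
u_2 = 0.083497 × 0.677 + 0.016 = 0.072527.
u_3 = 0.072527 × 0.677 + 0.016 = 0.065101.

Unemployment rate after three months ≈ 6.51%.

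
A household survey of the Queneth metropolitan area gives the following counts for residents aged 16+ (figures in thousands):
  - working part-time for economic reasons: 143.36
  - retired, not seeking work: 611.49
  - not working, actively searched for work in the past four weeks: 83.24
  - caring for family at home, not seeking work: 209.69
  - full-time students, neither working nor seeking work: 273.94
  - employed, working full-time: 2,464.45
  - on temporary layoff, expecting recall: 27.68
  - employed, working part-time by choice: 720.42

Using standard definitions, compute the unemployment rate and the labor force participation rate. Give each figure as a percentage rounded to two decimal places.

Employed = 143.36 + 2,464.45 + 720.42 = 3,328.23 thousand (anyone who worked, including part-time for economic reasons, counts as employed).
Unemployed = 83.24 + 27.68 = 110.92 thousand (jobless and actively searching, or on temporary layoff).
Labor force = 3,328.23 + 110.92 = 3,439.15 thousand.
Not in labor force = 611.49 + 209.69 + 273.94 = 1,095.12 thousand (those not working and not actively searching are outside the labor force).
Civilian working-age population = 3,439.15 + 1,095.12 = 4,534.27 thousand.
Unemployment rate = 110.92 / 3,439.15 = 3.23%.
Labor force participation rate = 3,439.15 / 4,534.27 = 75.85%.

Unemployment rate ≈ 3.23%; labor force participation rate ≈ 75.85%.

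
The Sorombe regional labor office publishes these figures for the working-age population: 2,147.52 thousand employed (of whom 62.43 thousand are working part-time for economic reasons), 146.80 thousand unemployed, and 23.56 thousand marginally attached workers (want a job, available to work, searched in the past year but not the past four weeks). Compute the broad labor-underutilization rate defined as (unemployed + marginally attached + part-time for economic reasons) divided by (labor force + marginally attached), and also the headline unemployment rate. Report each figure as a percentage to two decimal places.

Broad underutilization rate ≈ 10.04%; headline unemployment rate ≈ 6.40%.

Labor force = 2,147.52 + 146.80 = 2,294.32 thousand.
Numerator = 146.80 + 23.56 + 62.43 = 232.79 thousand.
Denominator = 2,294.32 + 23.56 = 2,317.88 thousand.
Broad rate = 232.79 / 2,317.88 = 10.04%.
Headline unemployment rate = 146.80 / 2,294.32 = 6.40%.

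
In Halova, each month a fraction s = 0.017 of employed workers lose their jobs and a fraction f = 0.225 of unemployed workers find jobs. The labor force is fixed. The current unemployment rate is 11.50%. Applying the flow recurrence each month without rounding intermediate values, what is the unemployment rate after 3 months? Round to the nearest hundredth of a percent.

With a fixed labor force, u_{t+1} = u_t + s·(1−u_t) − f·u_t = u_t·(1−s−f) + s.
Here 1−s−f = 0.758 and s = 0.017.
u_1 = 0.115000 × 0.758 + 0.017 = 0.104170.
u_2 = 0.104170 × 0.758 + 0.017 = 0.095961.
u_3 = 0.095961 × 0.758 + 0.017 = 0.089738.

Unemployment rate after three months ≈ 8.97%.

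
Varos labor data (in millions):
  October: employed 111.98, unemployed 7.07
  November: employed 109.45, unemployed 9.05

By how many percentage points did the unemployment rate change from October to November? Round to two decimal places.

The unemployment rate changed by +1.70 percentage points.

October: labor force = 111.98 + 7.07 = 119.05; u = 7.07/119.05 = 5.94%.
November: labor force = 109.45 + 9.05 = 118.50; u = 9.05/118.50 = 7.64%.
Change = 7.64% − 5.94% = +1.70 pp.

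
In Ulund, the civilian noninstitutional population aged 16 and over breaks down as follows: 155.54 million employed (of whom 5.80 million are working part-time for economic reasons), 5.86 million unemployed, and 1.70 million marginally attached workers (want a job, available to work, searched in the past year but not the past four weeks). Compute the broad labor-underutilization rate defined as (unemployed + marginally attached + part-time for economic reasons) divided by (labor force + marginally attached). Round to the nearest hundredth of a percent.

Broad underutilization rate ≈ 8.19%.

Labor force = 155.54 + 5.86 = 161.40 million.
Numerator = 5.86 + 1.70 + 5.80 = 13.36 million.
Denominator = 161.40 + 1.70 = 163.10 million.
Broad rate = 13.36 / 163.10 = 8.19%.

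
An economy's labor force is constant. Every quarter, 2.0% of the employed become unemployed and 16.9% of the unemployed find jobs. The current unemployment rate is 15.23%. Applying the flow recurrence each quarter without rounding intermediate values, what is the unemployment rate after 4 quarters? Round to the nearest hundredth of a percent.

Unemployment rate after four quarters ≈ 12.59%.

With a fixed labor force, u_{t+1} = u_t + s·(1−u_t) − f·u_t = u_t·(1−s−f) + s.
Here 1−s−f = 0.811 and s = 0.020.
u_1 = 0.152300 × 0.811 + 0.020 = 0.143515.
u_2 = 0.143515 × 0.811 + 0.020 = 0.136391.
u_3 = 0.136391 × 0.811 + 0.020 = 0.130613.
u_4 = 0.130613 × 0.811 + 0.020 = 0.125927.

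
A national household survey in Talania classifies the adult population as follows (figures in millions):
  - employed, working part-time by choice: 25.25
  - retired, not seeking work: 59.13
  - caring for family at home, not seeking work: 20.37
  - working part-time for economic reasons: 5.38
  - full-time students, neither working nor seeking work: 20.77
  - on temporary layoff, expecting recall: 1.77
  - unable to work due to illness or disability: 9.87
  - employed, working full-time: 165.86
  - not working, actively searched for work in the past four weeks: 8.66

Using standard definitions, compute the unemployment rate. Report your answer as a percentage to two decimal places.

Unemployment rate ≈ 5.04%.

Employed = 25.25 + 5.38 + 165.86 = 196.49 million (anyone who worked, including part-time for economic reasons, counts as employed).
Unemployed = 1.77 + 8.66 = 10.43 million (jobless and actively searching, or on temporary layoff).
Labor force = 196.49 + 10.43 = 206.92 million.
Unemployment rate = 10.43 / 206.92 = 5.04%.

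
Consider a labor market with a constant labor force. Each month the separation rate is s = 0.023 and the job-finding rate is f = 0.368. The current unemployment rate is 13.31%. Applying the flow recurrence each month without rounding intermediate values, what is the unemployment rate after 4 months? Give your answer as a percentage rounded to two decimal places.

With a fixed labor force, u_{t+1} = u_t + s·(1−u_t) − f·u_t = u_t·(1−s−f) + s.
Here 1−s−f = 0.609 and s = 0.023.
u_1 = 0.133100 × 0.609 + 0.023 = 0.104058.
u_2 = 0.104058 × 0.609 + 0.023 = 0.086371.
u_3 = 0.086371 × 0.609 + 0.023 = 0.075600.
u_4 = 0.075600 × 0.609 + 0.023 = 0.069040.

Unemployment rate after four months ≈ 6.90%.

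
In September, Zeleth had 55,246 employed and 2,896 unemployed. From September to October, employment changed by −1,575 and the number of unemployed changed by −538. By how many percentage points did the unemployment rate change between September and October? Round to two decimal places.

The unemployment rate changed by −0.77 percentage points.

September: labor force = 55,246 + 2,896 = 58,142; u = 2,896/58,142 = 4.98%.
October: labor force = 53,671 + 2,358 = 56,029; u = 2,358/56,029 = 4.21%.
Change = 4.21% − 4.98% = −0.77 pp.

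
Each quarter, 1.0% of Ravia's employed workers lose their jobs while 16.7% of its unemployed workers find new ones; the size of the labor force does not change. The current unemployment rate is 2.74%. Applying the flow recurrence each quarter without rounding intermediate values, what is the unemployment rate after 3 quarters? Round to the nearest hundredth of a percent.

Unemployment rate after three quarters ≈ 4.03%.

With a fixed labor force, u_{t+1} = u_t + s·(1−u_t) − f·u_t = u_t·(1−s−f) + s.
Here 1−s−f = 0.823 and s = 0.010.
u_1 = 0.027400 × 0.823 + 0.010 = 0.032550.
u_2 = 0.032550 × 0.823 + 0.010 = 0.036789.
u_3 = 0.036789 × 0.823 + 0.010 = 0.040277.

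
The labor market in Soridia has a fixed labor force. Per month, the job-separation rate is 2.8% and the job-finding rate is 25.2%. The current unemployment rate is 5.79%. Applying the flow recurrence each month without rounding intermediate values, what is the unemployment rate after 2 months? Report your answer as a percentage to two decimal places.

With a fixed labor force, u_{t+1} = u_t + s·(1−u_t) − f·u_t = u_t·(1−s−f) + s.
Here 1−s−f = 0.720 and s = 0.028.
u_1 = 0.057900 × 0.720 + 0.028 = 0.069688.
u_2 = 0.069688 × 0.720 + 0.028 = 0.078175.

Unemployment rate after two months ≈ 7.82%.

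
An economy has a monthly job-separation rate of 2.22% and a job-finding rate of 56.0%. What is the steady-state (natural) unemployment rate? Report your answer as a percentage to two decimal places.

Steady-state unemployment rate ≈ 3.81%.

At steady state the flows balance: s·E = f·U, so U/(E+U) = s/(s+f).
u* = 2.22 / (2.22 + 56.0) = 2.22 / 58.22 = 3.81%.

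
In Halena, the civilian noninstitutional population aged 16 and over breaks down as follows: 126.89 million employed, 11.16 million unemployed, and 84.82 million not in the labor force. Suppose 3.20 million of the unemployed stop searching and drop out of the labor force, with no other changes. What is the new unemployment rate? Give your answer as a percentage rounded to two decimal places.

Initially, labor force = 126.89 + 11.16 = 138.05 million, so u = 11.16/138.05 = 8.08%.
After the change, unemployed and labor force both fall by 3.20 → E = 126.89, U = 7.96, labor force = 134.85 million.
New unemployment rate = 7.96 / 134.85 = 5.90%.

New unemployment rate ≈ 5.90%.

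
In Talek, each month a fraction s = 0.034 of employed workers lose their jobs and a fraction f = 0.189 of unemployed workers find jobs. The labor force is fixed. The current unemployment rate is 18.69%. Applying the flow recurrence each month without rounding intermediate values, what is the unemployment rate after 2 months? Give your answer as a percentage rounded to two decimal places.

With a fixed labor force, u_{t+1} = u_t + s·(1−u_t) − f·u_t = u_t·(1−s−f) + s.
Here 1−s−f = 0.777 and s = 0.034.
u_1 = 0.186900 × 0.777 + 0.034 = 0.179221.
u_2 = 0.179221 × 0.777 + 0.034 = 0.173255.

Unemployment rate after two months ≈ 17.33%.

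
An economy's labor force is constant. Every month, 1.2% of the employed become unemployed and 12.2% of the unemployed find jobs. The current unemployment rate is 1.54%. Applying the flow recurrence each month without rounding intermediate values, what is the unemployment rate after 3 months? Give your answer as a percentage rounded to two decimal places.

Unemployment rate after three months ≈ 4.14%.

With a fixed labor force, u_{t+1} = u_t + s·(1−u_t) − f·u_t = u_t·(1−s−f) + s.
Here 1−s−f = 0.866 and s = 0.012.
u_1 = 0.015400 × 0.866 + 0.012 = 0.025336.
u_2 = 0.025336 × 0.866 + 0.012 = 0.033941.
u_3 = 0.033941 × 0.866 + 0.012 = 0.041393.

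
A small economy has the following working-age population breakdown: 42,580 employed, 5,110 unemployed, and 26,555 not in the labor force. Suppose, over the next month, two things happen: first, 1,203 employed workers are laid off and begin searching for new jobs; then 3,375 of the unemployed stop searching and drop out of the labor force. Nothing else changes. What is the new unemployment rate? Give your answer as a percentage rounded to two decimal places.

New unemployment rate ≈ 6.63%.

Initially, labor force = 42,580 + 5,110 = 47,690, so u = 5,110/47,690 = 10.72%.
After the first change, employed falls and unemployed rises by 1,203; labor force unchanged → E = 41,377, U = 6,313, labor force = 47,690.
After the second change, unemployed and labor force both fall by 3,375 → E = 41,377, U = 2,938, labor force = 44,315.
New unemployment rate = 2,938 / 44,315 = 6.63%.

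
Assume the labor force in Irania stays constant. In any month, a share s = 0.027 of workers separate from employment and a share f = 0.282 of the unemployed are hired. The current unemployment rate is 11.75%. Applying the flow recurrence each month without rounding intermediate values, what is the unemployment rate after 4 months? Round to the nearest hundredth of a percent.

Unemployment rate after four months ≈ 9.42%.

With a fixed labor force, u_{t+1} = u_t + s·(1−u_t) − f·u_t = u_t·(1−s−f) + s.
Here 1−s−f = 0.691 and s = 0.027.
u_1 = 0.117500 × 0.691 + 0.027 = 0.108192.
u_2 = 0.108192 × 0.691 + 0.027 = 0.101761.
u_3 = 0.101761 × 0.691 + 0.027 = 0.097317.
u_4 = 0.097317 × 0.691 + 0.027 = 0.094246.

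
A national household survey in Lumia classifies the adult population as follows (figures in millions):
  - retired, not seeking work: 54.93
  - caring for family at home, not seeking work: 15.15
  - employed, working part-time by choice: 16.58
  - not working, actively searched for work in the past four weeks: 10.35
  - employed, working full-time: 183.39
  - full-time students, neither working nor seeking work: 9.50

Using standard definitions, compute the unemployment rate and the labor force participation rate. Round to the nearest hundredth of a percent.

Employed = 16.58 + 183.39 = 199.97 million.
Unemployed = 10.35 million.
Labor force = 199.97 + 10.35 = 210.32 million.
Not in labor force = 54.93 + 15.15 + 9.50 = 79.58 million (those not working and not actively searching are outside the labor force).
Civilian working-age population = 210.32 + 79.58 = 289.90 million.
Unemployment rate = 10.35 / 210.32 = 4.92%.
Labor force participation rate = 210.32 / 289.90 = 72.55%.

Unemployment rate ≈ 4.92%; labor force participation rate ≈ 72.55%.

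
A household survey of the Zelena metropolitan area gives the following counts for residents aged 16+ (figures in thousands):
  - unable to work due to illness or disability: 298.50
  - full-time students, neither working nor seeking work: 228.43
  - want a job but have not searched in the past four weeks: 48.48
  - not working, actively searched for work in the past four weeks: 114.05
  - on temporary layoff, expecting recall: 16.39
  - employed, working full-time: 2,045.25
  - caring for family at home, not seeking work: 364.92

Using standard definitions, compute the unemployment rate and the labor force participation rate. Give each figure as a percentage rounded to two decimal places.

Unemployment rate ≈ 6.00%; labor force participation rate ≈ 69.82%.

Employed = 2,045.25 thousand.
Unemployed = 114.05 + 16.39 = 130.44 thousand (jobless and actively searching, or on temporary layoff).
Labor force = 2,045.25 + 130.44 = 2,175.69 thousand.
Not in labor force = 298.50 + 228.43 + 48.48 + 364.92 = 940.33 thousand (those not working and not actively searching are outside the labor force — including those who want a job but have given up searching).
Civilian working-age population = 2,175.69 + 940.33 = 3,116.02 thousand.
Unemployment rate = 130.44 / 2,175.69 = 6.00%.
Labor force participation rate = 2,175.69 / 3,116.02 = 69.82%.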